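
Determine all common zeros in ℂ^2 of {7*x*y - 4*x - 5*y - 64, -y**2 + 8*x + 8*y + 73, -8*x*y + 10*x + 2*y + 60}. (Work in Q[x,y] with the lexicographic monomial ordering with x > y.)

Compute a lex Gröbner basis by Buchberger's algorithm.
f_1 = 7*x*y - 4*x - 5*y - 64, LT = x*y.
f_2 = 8*x - y**2 + 8*y + 73, LT = x.
f_3 = -8*x*y + 10*x + 2*y + 60, LT = x*y.

S(f_1,f_2): lcm = x*y. S = -4/7*x + 1/8*y**3 - y**2 - 551/56*y - 64/7.
  leading term x: subtract (-1/14)·f_2 from -4/7*x + 1/8*y**3 - y**2 - 551/56*y - 64/7 → 1/8*y**3 - 15/14*y**2 - 519/56*y - 55/14
  leading term y**3: no divisor's leading term divides it; move 1/8*y**3 to the remainder.
  leading term y**2: no divisor's leading term divides it; move -15/14*y**2 to the remainder.
  leading term y: no divisor's leading term divides it; move -519/56*y to the remainder.
  leading term 1: no divisor's leading term divides it; move -55/14 to the remainder.
  remainder 1/8*y**3 - 15/14*y**2 - 519/56*y - 55/14 ≠ 0; add h_4 = 1/8*y**3 - 15/14*y**2 - 519/56*y - 55/14 to the basis.

S(f_1,f_3): lcm = x*y. S = 19/28*x - 13/28*y - 23/14.
  leading term x: subtract (19/224)·f_2 from 19/28*x - 13/28*y - 23/14 → 19/224*y**2 - 8/7*y - 1755/224
  leading term y**2: no divisor's leading term divides it; move 19/224*y**2 to the remainder.
  leading term y: no divisor's leading term divides it; move -8/7*y to the remainder.
  leading term 1: no divisor's leading term divides it; move -1755/224 to the remainder.
  remainder 19/224*y**2 - 8/7*y - 1755/224 ≠ 0; add h_5 = 19/224*y**2 - 8/7*y - 1755/224 to the basis.

S(f_2,f_3): lcm = x*y. S = 5/4*x - 1/8*y**3 + y**2 + 75/8*y + 15/2.
  leading term x: subtract (5/32)·f_2 from 5/4*x - 1/8*y**3 + y**2 + 75/8*y + 15/2 → -1/8*y**3 + 37/32*y**2 + 65/8*y - 125/32
  leading term y**3: subtract (-1)·h_4 from -1/8*y**3 + 37/32*y**2 + 65/8*y - 125/32 → 19/224*y**2 - 8/7*y - 1755/224
  leading term y**2: subtract (1)·h_5 from 19/224*y**2 - 8/7*y - 1755/224 → 0
  remainder 0.

S(f_1,h_4): lcm = x*y**3. S = 8*x*y**2 + 519/7*x*y + 220/7*x - 5/7*y**3 - 64/7*y**2.
  leading term x*y**2: subtract (8/7*y)·f_1 from 8*x*y**2 + 519/7*x*y + 220/7*x - 5/7*y**3 - 64/7*y**2 → 551/7*x*y + 220/7*x - 5/7*y**3 - 24/7*y**2 + 512/7*y
  leading term x*y: subtract (551/49)·f_1 from 551/7*x*y + 220/7*x - 5/7*y**3 - 24/7*y**2 + 512/7*y → 3744/49*x - 5/7*y**3 - 24/7*y**2 + 6339/49*y + 35264/49
  leading term x: subtract (468/49)·f_2 from 3744/49*x - 5/7*y**3 - 24/7*y**2 + 6339/49*y + 35264/49 → -5/7*y**3 + 300/49*y**2 + 2595/49*y + 1100/49
  leading term y**3: subtract (-40/7)·h_4 from -5/7*y**3 + 300/49*y**2 + 2595/49*y + 1100/49 → 0
  remainder 0.

S(f_2,h_4): leading monomials are coprime, so the S-polynomial reduces to 0 (Buchberger's first criterion).
S(f_3,h_4): lcm = x*y**3. S = 205/28*x*y**2 + 519/7*x*y + 220/7*x - 1/4*y**3 - 15/2*y**2.
  leading term x*y**2: subtract (205/196*y)·f_1 from 205/28*x*y**2 + 519/7*x*y + 220/7*x - 1/4*y**3 - 15/2*y**2 → 3838/49*x*y + 220/7*x - 1/4*y**3 - 445/196*y**2 + 3280/49*y
  leading term x*y: subtract (3838/343)·f_1 from 3838/49*x*y + 220/7*x - 1/4*y**3 - 445/196*y**2 + 3280/49*y → 26132/343*x - 1/4*y**3 - 445/196*y**2 + 42150/343*y + 245632/343
  leading term x: subtract (6533/686)·f_2 from 26132/343*x - 1/4*y**3 - 445/196*y**2 + 42150/343*y + 245632/343 → -1/4*y**3 + 9951/1372*y**2 + 16018/343*y + 14355/686
  leading term y**3: subtract (-2)·h_4 from -1/4*y**3 + 9951/1372*y**2 + 16018/343*y + 14355/686 → 7011/1372*y**2 + 38641/1372*y + 8965/686
  leading term y**2: subtract (2952/49)·h_5 from 7011/1372*y**2 + 38641/1372*y + 8965/686 → 19015/196*y + 95075/196
  leading term y: no divisor's leading term divides it; move 19015/196*y to the remainder.
  leading term 1: no divisor's leading term divides it; move 95075/196 to the remainder.
  remainder 19015/196*y + 95075/196 ≠ 0; add h_6 = 19015/196*y + 95075/196 to the basis.

S(f_1,h_5): lcm = x*y**2. S = 1716/133*x*y + 1755/19*x - 5/7*y**2 - 64/7*y.
  leading term x*y: subtract (1716/931)·f_1 from 1716/133*x*y + 1755/19*x - 5/7*y**2 - 64/7*y → 92859/931*x - 5/7*y**2 + 68/931*y + 109824/931
  leading term x: subtract (92859/7448)·f_2 from 92859/931*x - 5/7*y**2 + 68/931*y + 109824/931 → 87539/7448*y**2 - 92791/931*y - 5900115/7448
  leading term y**2: subtract (350156/2527)·h_5 from 87539/7448*y**2 - 92791/931*y - 5900115/7448 → 148317/2527*y + 741585/2527
  leading term y: subtract (1092/1805)·h_6 from 148317/2527*y + 741585/2527 → 0
  remainder 0.

S(f_2,h_5): leading monomials are coprime, so the S-polynomial reduces to 0 (Buchberger's first criterion).
S(f_3,h_5): lcm = x*y**2. S = 929/76*x*y + 1755/19*x - 1/4*y**2 - 15/2*y.
  leading term x*y: subtract (929/532)·f_1 from 929/76*x*y + 1755/19*x - 1/4*y**2 - 15/2*y → 13214/133*x - 1/4*y**2 + 655/532*y + 14864/133
  leading term x: subtract (6607/532)·f_2 from 13214/133*x - 1/4*y**2 + 655/532*y + 14864/133 → 3237/266*y**2 - 52201/532*y - 422855/532
  leading term y**2: subtract (51792/361)·h_5 from 3237/266*y**2 - 52201/532*y - 422855/532 → 95075/1444*y + 475375/1444
  leading term y: subtract (245/361)·h_6 from 95075/1444*y + 475375/1444 → 0
  remainder 0.

S(h_4,h_5): lcm = y**3. S = 652/133*y**2 + 2424/133*y - 220/7.
  leading term y**2: subtract (20864/361)·h_5 from 652/133*y**2 + 2424/133*y - 220/7 → 30424/361*y + 152120/361
  leading term y: subtract (1568/1805)·h_6 from 30424/361*y + 152120/361 → 0
  remainder 0.

S(f_1,h_6): lcm = x*y. S = -39/7*x - 5/7*y - 64/7.
  leading term x: subtract (-39/56)·f_2 from -39/7*x - 5/7*y - 64/7 → -39/56*y**2 + 34/7*y + 2335/56
  leading term y**2: subtract (-156/19)·h_5 from -39/56*y**2 + 34/7*y + 2335/56 → -86/19*y - 430/19
  leading term y: subtract (-16856/361285)·h_6 from -86/19*y - 430/19 → 0
  remainder 0.

S(f_2,h_6): leading monomials are coprime, so the S-polynomial reduces to 0 (Buchberger's first criterion).
S(f_3,h_6): lcm = x*y. S = -25/4*x - 1/4*y - 15/2.
  leading term x: subtract (-25/32)·f_2 from -25/4*x - 1/4*y - 15/2 → -25/32*y**2 + 6*y + 1585/32
  leading term y**2: subtract (-175/19)·h_5 from -25/32*y**2 + 6*y + 1585/32 → -86/19*y - 430/19
  leading term y: subtract (-16856/361285)·h_6 from -86/19*y - 430/19 → 0
  remainder 0.

S(h_4,h_6): lcm = y**3. S = -95/7*y**2 - 519/7*y - 220/7.
  leading term y**2: subtract (-160)·h_5 from -95/7*y**2 - 519/7*y - 220/7 → -257*y - 1285
  leading term y: subtract (-50372/19015)·h_6 from -257*y - 1285 → 0
  remainder 0.

S(h_5,h_6): lcm = y**2. S = -351/19*y - 1755/19.
  leading term y: subtract (-68796/361285)·h_6 from -351/19*y - 1755/19 → 0
  remainder 0.

Every S-polynomial of the final basis reduces to 0, so we have a Gröbner basis.
Inter-reduce: drop elements whose leading term is divisible by another's, tail-reduce, and make monic.
Reduced Gröbner basis: {x + 1, y + 5}.

The lex basis is triangular: the last element involves only y. Solving y + 5 = 0 gives y ∈ {-5}; substituting each value into the earlier elements determines the remaining variables.
  y = -5: the earlier basis element becomes x + 1 = 0, giving x = -1 — point (-1, -5).

{(-1, -5)}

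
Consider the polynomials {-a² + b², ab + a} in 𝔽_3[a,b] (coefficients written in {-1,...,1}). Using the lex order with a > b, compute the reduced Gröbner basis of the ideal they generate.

G = {a² - b², ab + a, b³ + b²}

f_1 = -a² + b², LT = a².
f_2 = ab + a, LT = ab.

S(f_1,f_2): lcm = a²b. S = -a² - b³.
  leading term a²: subtract (1)·f_1 from -a² - b³ → -b³ - b²
  leading term b³: no divisor's leading term divides it; move -b³ to the remainder.
  leading term b²: no divisor's leading term divides it; move -b² to the remainder.
  remainder -b³ - b² ≠ 0; add g_3 = -b³ - b² to the basis.

The other S-polynomials (S(f_1,g_3), S(f_2,g_3)) all reduce to 0 modulo the current basis, so we have a Gröbner basis.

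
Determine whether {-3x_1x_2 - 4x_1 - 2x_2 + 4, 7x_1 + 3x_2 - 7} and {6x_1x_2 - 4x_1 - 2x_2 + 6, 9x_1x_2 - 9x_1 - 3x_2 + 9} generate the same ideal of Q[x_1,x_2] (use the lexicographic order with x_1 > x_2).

No, the ideals differ.

For a fixed monomial order, each ideal has a unique reduced Gröbner basis; comparing bases decides equality.
Buchberger on the first generating set:
f_1 = -3x_1x_2 - 4x_1 - 2x_2 + 4, LT = x_1x_2.
f_2 = 7x_1 + 3x_2 - 7, LT = x_1.

S(f_1,f_2): lcm = x_1x_2. S = \tfrac{4}{3}x_1 - \tfrac{3}{7}x_2^{2} + \tfrac{5}{3}x_2 - \tfrac{4}{3}.
  leading term x_1: subtract (\tfrac{4}{21})·f_2 from \tfrac{4}{3}x_1 - \tfrac{3}{7}x_2^{2} + \tfrac{5}{3}x_2 - \tfrac{4}{3} → -\tfrac{3}{7}x_2^{2} + \tfrac{23}{21}x_2
  leading term x_2^{2}: no divisor's leading term divides it; move -\tfrac{3}{7}x_2^{2} to the remainder.
  leading term x_2: no divisor's leading term divides it; move \tfrac{23}{21}x_2 to the remainder.
  remainder -\tfrac{3}{7}x_2^{2} + \tfrac{23}{21}x_2 ≠ 0; add g_3 = -\tfrac{3}{7}x_2^{2} + \tfrac{23}{21}x_2 to the basis.

The other S-polynomials (S(f_1,g_3), S(f_2,g_3)) all reduce to 0 modulo the current basis, so we have a Gröbner basis.
Inter-reduce: drop elements whose leading term is divisible by another's, tail-reduce, and make monic.
Reduced Gröbner basis: {x_1 + \tfrac{3}{7}x_2 - 1, x_2^{2} - \tfrac{23}{9}x_2}.

Buchberger on the second generating set:
h_1 = 6x_1x_2 - 4x_1 - 2x_2 + 6, LT = x_1x_2.
h_2 = 9x_1x_2 - 9x_1 - 3x_2 + 9, LT = x_1x_2.

S(h_1,h_2): lcm = x_1x_2. S = \tfrac{1}{3}x_1.
  leading term x_1: no divisor's leading term divides it; move \tfrac{1}{3}x_1 to the remainder.
  remainder \tfrac{1}{3}x_1 ≠ 0; add k_3 = \tfrac{1}{3}x_1 to the basis.

S(h_1,k_3): lcm = x_1x_2. S = -\tfrac{2}{3}x_1 - \tfrac{1}{3}x_2 + 1.
  leading term x_1: subtract (-2)·k_3 from -\tfrac{2}{3}x_1 - \tfrac{1}{3}x_2 + 1 → -\tfrac{1}{3}x_2 + 1
  leading term x_2: no divisor's leading term divides it; move -\tfrac{1}{3}x_2 to the remainder.
  leading term 1: no divisor's leading term divides it; move 1 to the remainder.
  remainder -\tfrac{1}{3}x_2 + 1 ≠ 0; add k_4 = -\tfrac{1}{3}x_2 + 1 to the basis.

The other S-polynomials (S(h_2,k_3), S(h_1,k_4), S(h_2,k_4), S(k_3,k_4)) all reduce to 0 modulo the current basis, so we have a Gröbner basis.
Inter-reduce: drop elements whose leading term is divisible by another's, tail-reduce, and make monic.
Reduced Gröbner basis: {x_1, x_2 - 3}.

These differ, so the ideals are not equal.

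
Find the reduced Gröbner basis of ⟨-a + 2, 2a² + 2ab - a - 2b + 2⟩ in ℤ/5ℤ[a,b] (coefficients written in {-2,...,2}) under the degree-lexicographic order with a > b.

f_1 = -a + 2, LT = a.
f_2 = 2a² + 2ab - a - 2b + 2, LT = a².

S(f_1,f_2): lcm = a². S = -ab + a + b - 1.
  leading term ab: subtract (b)·f_1 from -ab + a + b - 1 → a - b - 1
  leading term a: subtract (-1)·f_1 from a - b - 1 → -b + 1
  leading term b: no divisor's leading term divides it; move -b to the remainder.
  leading term 1: no divisor's leading term divides it; move 1 to the remainder.
  remainder -b + 1 ≠ 0; add g_3 = -b + 1 to the basis.

The other S-polynomials (S(f_1,g_3), S(f_2,g_3)) all reduce to 0 modulo the current basis, so we have a Gröbner basis.
Inter-reduce: drop elements whose leading term is divisible by another's, tail-reduce, and make monic.

G = {a - 2, b - 1}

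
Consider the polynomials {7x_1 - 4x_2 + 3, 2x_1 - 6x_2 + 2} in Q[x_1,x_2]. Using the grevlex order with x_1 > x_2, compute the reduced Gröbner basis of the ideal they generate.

f_1 = 7x_1 - 4x_2 + 3, LT = x_1.
f_2 = 2x_1 - 6x_2 + 2, LT = x_1.

S(f_1,f_2): lcm = x_1. S = 17/7x_2 - 4/7.
  leading term x_2: no divisor's leading term divides it; move 17/7x_2 to the remainder.
  leading term 1: no divisor's leading term divides it; move -4/7 to the remainder.
  remainder 17/7x_2 - 4/7 ≠ 0; add g_3 = 17/7x_2 - 4/7 to the basis.

S(f_1,g_3): leading monomials are coprime, so the S-polynomial reduces to 0 (Buchberger's first criterion).
S(f_2,g_3): leading monomials are coprime, so the S-polynomial reduces to 0 (Buchberger's first criterion).
Every S-polynomial of the final basis reduces to 0, so we have a Gröbner basis.
Inter-reduce: drop elements whose leading term is divisible by another's, tail-reduce, and make monic.

G = {x_1 + 5/17, x_2 - 4/17}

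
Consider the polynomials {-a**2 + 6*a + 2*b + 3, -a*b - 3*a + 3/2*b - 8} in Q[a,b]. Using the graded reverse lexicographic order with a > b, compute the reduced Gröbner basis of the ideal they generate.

G = {a**2 - 6*a - 2*b - 3, a*b + 3*a - 3/2*b + 8, b**2 + 25/4*a + 63/8*b - 27/2}

f_1 = -a**2 + 6*a + 2*b + 3, LT = a**2.
f_2 = -a*b - 3*a + 3/2*b - 8, LT = a*b.

S(f_1,f_2): lcm = a**2*b. S = -3*a**2 - 9/2*a*b - 2*b**2 - 8*a - 3*b.
  reduce S modulo (f_1, f_2):
  remainder -2*b**2 - 25/2*a - 63/4*b + 27 ≠ 0; add g_3 = -2*b**2 - 25/2*a - 63/4*b + 27 to the basis.

The other S-polynomials (S(f_1,g_3), S(f_2,g_3)) all reduce to 0 modulo the current basis, so we have a Gröbner basis.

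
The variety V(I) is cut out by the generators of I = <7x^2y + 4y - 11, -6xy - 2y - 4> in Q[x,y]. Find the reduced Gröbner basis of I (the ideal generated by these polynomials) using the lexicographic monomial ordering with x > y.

f_1 = 7x^2y + 4y - 11, LT = x^2y.
f_2 = -6xy - 2y - 4, LT = xy.

S(f_1,f_2): lcm = x^2y. S = -1/3xy - 2/3x + 4/7y - 11/7.
  leading term xy: subtract (1/18)·f_2 from -1/3xy - 2/3x + 4/7y - 11/7 → -2/3x + 43/63y - 85/63
  leading term x: no divisor's leading term divides it; move -2/3x to the remainder.
  leading term y: no divisor's leading term divides it; move 43/63y to the remainder.
  leading term 1: no divisor's leading term divides it; move -85/63 to the remainder.
  remainder -2/3x + 43/63y - 85/63 ≠ 0; add g_3 = -2/3x + 43/63y - 85/63 to the basis.

S(f_1,g_3): lcm = x^2y. S = 43/42xy^2 - 85/42xy + 4/7y - 11/7.
  leading term xy^2: subtract (-43/252y)·f_2 from 43/42xy^2 - 85/42xy + 4/7y - 11/7 → -85/42xy - 43/126y^2 - 1/9y - 11/7
  leading term xy: subtract (85/252)·f_2 from -85/42xy - 43/126y^2 - 1/9y - 11/7 → -43/126y^2 + 71/126y - 2/9
  leading term y^2: no divisor's leading term divides it; move -43/126y^2 to the remainder.
  leading term y: no divisor's leading term divides it; move 71/126y to the remainder.
  leading term 1: no divisor's leading term divides it; move -2/9 to the remainder.
  remainder -43/126y^2 + 71/126y - 2/9 ≠ 0; add g_4 = -43/126y^2 + 71/126y - 2/9 to the basis.

The other S-polynomials (S(f_2,g_3), S(f_1,g_4), S(f_2,g_4), S(g_3,g_4)) all reduce to 0 modulo the current basis, so we have a Gröbner basis.
Inter-reduce: drop elements whose leading term is divisible by another's, tail-reduce, and make monic.

G = {x - 43/42y + 85/42, y^2 - 71/43y + 28/43}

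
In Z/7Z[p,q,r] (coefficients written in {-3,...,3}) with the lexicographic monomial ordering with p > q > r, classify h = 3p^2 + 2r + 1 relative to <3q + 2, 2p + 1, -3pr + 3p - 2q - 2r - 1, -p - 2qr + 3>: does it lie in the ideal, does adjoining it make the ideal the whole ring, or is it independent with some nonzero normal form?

First compute the reduced Gröbner basis of I by Buchberger's algorithm.
f_1 = 3q + 2, LT = q.
f_2 = 2p + 1, LT = p.
f_3 = -3pr + 3p - 2q - 2r - 1, LT = pr.
f_4 = -p - 2qr + 3, LT = p.

S(f_2,f_3): lcm = pr. S = p - 3q + r + 2.
  leading term p: subtract (-3)·f_2 from p - 3q + r + 2 → -3q + r - 2
  leading term q: subtract (-1)·f_1 from -3q + r - 2 → r
  leading term r: no divisor's leading term divides it; move r to the remainder.
  remainder r ≠ 0; add k_5 = r to the basis.

The other S-polynomials (S(f_1,f_2), S(f_1,f_3), S(f_1,f_4), S(f_2,f_4), S(f_3,f_4), S(f_1,k_5), S(f_2,k_5), S(f_3,k_5), S(f_4,k_5)) all reduce to 0 modulo the current basis, so we have a Gröbner basis.
Inter-reduce: drop elements whose leading term is divisible by another's, tail-reduce, and make monic.
Reduced Gröbner basis: {p - 3, q + 3, r}.
Label its elements g_1 = p - 3, g_2 = q + 3, g_3 = r.

Reduce h = 3p^2 + 2r + 1 modulo G:
  leading term p^2: subtract (3p)·g_1 from 3p^2 + 2r + 1 → 2p + 2r + 1
  leading term p: subtract (2)·g_1 from 2p + 2r + 1 → 2r
  leading term r: subtract (2)·g_3 from 2r → 0
  normal form = 0.
Since the normal form is 0, h ∈ I.

3p^2 + 2r + 1 lies in I (it reduces to 0).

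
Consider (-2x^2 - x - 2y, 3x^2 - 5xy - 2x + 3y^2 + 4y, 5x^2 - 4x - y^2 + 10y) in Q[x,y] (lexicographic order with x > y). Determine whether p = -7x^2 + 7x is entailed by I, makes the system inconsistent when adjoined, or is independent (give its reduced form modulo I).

-7x^2 + 7x lies in I (it reduces to 0).

First compute the reduced Gröbner basis of I by Buchberger's algorithm.
f_1 = -2x^2 - x - 2y, LT = x^2.
f_2 = 3x^2 - 5xy - 2x + 3y^2 + 4y, LT = x^2.
f_3 = 5x^2 - 4x - y^2 + 10y, LT = x^2.

S(f_1,f_2): lcm = x^2. S = 5/3xy + 7/6x - y^2 - 1/3y.
  leading term xy: no divisor's leading term divides it; move 5/3xy to the remainder.
  leading term x: no divisor's leading term divides it; move 7/6x to the remainder.
  leading term y^2: no divisor's leading term divides it; move -y^2 to the remainder.
  leading term y: no divisor's leading term divides it; move -1/3y to the remainder.
  remainder 5/3xy + 7/6x - y^2 - 1/3y ≠ 0; add h_4 = 5/3xy + 7/6x - y^2 - 1/3y to the basis.

S(f_1,f_3): lcm = x^2. S = 13/10x + 1/5y^2 - y.
  leading term x: no divisor's leading term divides it; move 13/10x to the remainder.
  leading term y^2: no divisor's leading term divides it; move 1/5y^2 to the remainder.
  leading term y: no divisor's leading term divides it; move -y to the remainder.
  remainder 13/10x + 1/5y^2 - y ≠ 0; add h_5 = 13/10x + 1/5y^2 - y to the basis.

S(f_1,h_4): lcm = x^2y. S = -7/10x^2 + 3/5xy^2 + 7/10xy + y^2.
  leading term x^2: subtract (7/20)·f_1 from -7/10x^2 + 3/5xy^2 + 7/10xy + y^2 → 3/5xy^2 + 7/10xy + 7/20x + y^2 + 7/10y
  leading term xy^2: subtract (9/25y)·h_4 from 3/5xy^2 + 7/10xy + 7/20x + y^2 + 7/10y → 7/25xy + 7/20x + 9/25y^3 + 28/25y^2 + 7/10y
  leading term xy: subtract (21/125)·h_4 from 7/25xy + 7/20x + 9/25y^3 + 28/25y^2 + 7/10y → 77/500x + 9/25y^3 + 161/125y^2 + 189/250y
  leading term x: subtract (77/650)·h_5 from 77/500x + 9/25y^3 + 161/125y^2 + 189/250y → 9/25y^3 + 4109/3250y^2 + 1421/1625y
  leading term y^3: no divisor's leading term divides it; move 9/25y^3 to the remainder.
  leading term y^2: no divisor's leading term divides it; move 4109/3250y^2 to the remainder.
  leading term y: no divisor's leading term divides it; move 1421/1625y to the remainder.
  remainder 9/25y^3 + 4109/3250y^2 + 1421/1625y ≠ 0; add h_6 = 9/25y^3 + 4109/3250y^2 + 1421/1625y to the basis.

S(f_3,h_4): lcm = x^2y. S = -7/10x^2 + 3/5xy^2 - 3/5xy - 1/5y^3 + 2y^2.
  leading term x^2: subtract (7/20)·f_1 from -7/10x^2 + 3/5xy^2 - 3/5xy - 1/5y^3 + 2y^2 → 3/5xy^2 - 3/5xy + 7/20x - 1/5y^3 + 2y^2 + 7/10y
  leading term xy^2: subtract (9/25y)·h_4 from 3/5xy^2 - 3/5xy + 7/20x - 1/5y^3 + 2y^2 + 7/10y → -51/50xy + 7/20x + 4/25y^3 + 53/25y^2 + 7/10y
  leading term xy: subtract (-153/250)·h_4 from -51/50xy + 7/20x + 4/25y^3 + 53/25y^2 + 7/10y → 133/125x + 4/25y^3 + 377/250y^2 + 62/125y
  leading term x: subtract (266/325)·h_5 from 133/125x + 4/25y^3 + 377/250y^2 + 62/125y → 4/25y^3 + 4369/3250y^2 + 2136/1625y
  leading term y^3: subtract (4/9)·h_6 from 4/25y^3 + 4369/3250y^2 + 2136/1625y → 4577/5850y^2 + 2708/2925y
  leading term y^2: no divisor's leading term divides it; move 4577/5850y^2 to the remainder.
  leading term y: no divisor's leading term divides it; move 2708/2925y to the remainder.
  remainder 4577/5850y^2 + 2708/2925y ≠ 0; add h_7 = 4577/5850y^2 + 2708/2925y to the basis.

S(f_1,h_5): lcm = x^2. S = -2/13xy^2 + 10/13xy + 1/2x + y.
  leading term xy^2: subtract (-6/65y)·h_4 from -2/13xy^2 + 10/13xy + 1/2x + y → 57/65xy + 1/2x - 6/65y^3 - 2/65y^2 + y
  leading term xy: subtract (171/325)·h_4 from 57/65xy + 1/2x - 6/65y^3 - 2/65y^2 + y → -37/325x - 6/65y^3 + 161/325y^2 + 382/325y
  leading term x: subtract (-74/845)·h_5 from -37/325x - 6/65y^3 + 161/325y^2 + 382/325y → -6/65y^3 + 2167/4225y^2 + 4596/4225y
  leading term y^3: subtract (-10/39)·h_6 from -6/65y^3 + 2167/4225y^2 + 4596/4225y → 2122/2535y^2 + 3326/2535y
  leading term y^2: subtract (63660/59501)·h_7 from 2122/2535y^2 + 3326/2535y → 19130/59501y
  leading term y: no divisor's leading term divides it; move 19130/59501y to the remainder.
  remainder 19130/59501y ≠ 0; add h_8 = 19130/59501y to the basis.

The other S-polynomials (S(f_2,f_3), S(f_2,h_4), S(f_2,h_5), S(f_3,h_5), S(h_4,h_5), S(f_1,h_6), S(f_2,h_6), S(f_3,h_6), S(h_4,h_6), S(h_5,h_6), S(f_1,h_7), S(f_2,h_7), S(f_3,h_7), S(h_4,h_7), S(h_5,h_7), S(h_6,h_7), S(f_1,h_8), S(f_2,h_8), S(f_3,h_8), S(h_4,h_8), S(h_5,h_8), S(h_6,h_8), S(h_7,h_8)) all reduce to 0 modulo the current basis, so we have a Gröbner basis.
Inter-reduce: drop elements whose leading term is divisible by another's, tail-reduce, and make monic.
Reduced Gröbner basis: {x, y}.
Label its elements g_1 = x, g_2 = y.

Reduce p = -7x^2 + 7x modulo G:
  leading term x^2: subtract (-7x)·g_1 from -7x^2 + 7x → 7x
  leading term x: subtract (7)·g_1 from 7x → 0
  normal form = 0.
Since the normal form is 0, p ∈ I.

The remainder on division by a Gröbner basis is unique — it is the normal form.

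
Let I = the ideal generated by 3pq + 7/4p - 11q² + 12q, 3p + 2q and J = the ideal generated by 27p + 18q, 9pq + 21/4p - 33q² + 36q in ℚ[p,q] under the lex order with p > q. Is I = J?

Yes, the ideals are equal.

For a fixed monomial order, each ideal has a unique reduced Gröbner basis; comparing bases decides equality.
Buchberger on the first generating set:
f_1 = 3pq + 7/4p - 11q² + 12q, LT = pq.
f_2 = 3p + 2q, LT = p.

S(f_1,f_2): lcm = pq. S = 7/12p - 13/3q² + 4q.
  leading term p: subtract (7/36)·f_2 from 7/12p - 13/3q² + 4q → -13/3q² + 65/18q
  leading term q²: no divisor's leading term divides it; move -13/3q² to the remainder.
  leading term q: no divisor's leading term divides it; move 65/18q to the remainder.
  remainder -13/3q² + 65/18q ≠ 0; add g_3 = -13/3q² + 65/18q to the basis.

The other S-polynomials (S(f_1,g_3), S(f_2,g_3)) all reduce to 0 modulo the current basis, so we have a Gröbner basis.
Inter-reduce: drop elements whose leading term is divisible by another's, tail-reduce, and make monic.
Reduced Gröbner basis: {p + ⅔q, q² - ⅚q}.

Buchberger on the second generating set:
h_1 = 27p + 18q, LT = p.
h_2 = 9pq + 21/4p - 33q² + 36q, LT = pq.

S(h_1,h_2): lcm = pq. S = -7/12p + 13/3q² - 4q.
  leading term p: subtract (-7/324)·h_1 from -7/12p + 13/3q² - 4q → 13/3q² - 65/18q
  leading term q²: no divisor's leading term divides it; move 13/3q² to the remainder.
  leading term q: no divisor's leading term divides it; move -65/18q to the remainder.
  remainder 13/3q² - 65/18q ≠ 0; add k_3 = 13/3q² - 65/18q to the basis.

The other S-polynomials (S(h_1,k_3), S(h_2,k_3)) all reduce to 0 modulo the current basis, so we have a Gröbner basis.
Inter-reduce: drop elements whose leading term is divisible by another's, tail-reduce, and make monic.
Reduced Gröbner basis: {p + ⅔q, q² - ⅚q}.

Same reduced basis, so the two generating sets span the same ideal.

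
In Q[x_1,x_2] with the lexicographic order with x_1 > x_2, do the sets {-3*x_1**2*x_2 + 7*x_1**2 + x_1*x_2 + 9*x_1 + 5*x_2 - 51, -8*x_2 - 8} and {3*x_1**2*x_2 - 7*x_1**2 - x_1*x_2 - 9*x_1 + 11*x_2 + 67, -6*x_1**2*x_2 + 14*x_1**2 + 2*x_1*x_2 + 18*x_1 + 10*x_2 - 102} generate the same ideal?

For a fixed monomial order, each ideal has a unique reduced Gröbner basis; comparing bases decides equality.
Buchberger on the first generating set:
f_1 = -3*x_1**2*x_2 + 7*x_1**2 + x_1*x_2 + 9*x_1 + 5*x_2 - 51, LT = x_1**2*x_2.
f_2 = -8*x_2 - 8, LT = x_2.

S(f_1,f_2): lcm = x_1**2*x_2. S = -10/3*x_1**2 - 1/3*x_1*x_2 - 3*x_1 - 5/3*x_2 + 17.
  leading term x_1**2: no divisor's leading term divides it; move -10/3*x_1**2 to the remainder.
  leading term x_1*x_2: subtract (1/24*x_1)·f_2 from -1/3*x_1*x_2 - 3*x_1 - 5/3*x_2 + 17 → -8/3*x_1 - 5/3*x_2 + 17
  leading term x_1: no divisor's leading term divides it; move -8/3*x_1 to the remainder.
  leading term x_2: subtract (5/24)·f_2 from -5/3*x_2 + 17 → 56/3
  leading term 1: no divisor's leading term divides it; move 56/3 to the remainder.
  remainder -10/3*x_1**2 - 8/3*x_1 + 56/3 ≠ 0; add g_3 = -10/3*x_1**2 - 8/3*x_1 + 56/3 to the basis.

The other S-polynomials (S(f_1,g_3), S(f_2,g_3)) all reduce to 0 modulo the current basis, so we have a Gröbner basis.
Inter-reduce: drop elements whose leading term is divisible by another's, tail-reduce, and make monic.
Reduced Gröbner basis: {x_1**2 + 4/5*x_1 - 28/5, x_2 + 1}.

Buchberger on the second generating set:
h_1 = 3*x_1**2*x_2 - 7*x_1**2 - x_1*x_2 - 9*x_1 + 11*x_2 + 67, LT = x_1**2*x_2.
h_2 = -6*x_1**2*x_2 + 14*x_1**2 + 2*x_1*x_2 + 18*x_1 + 10*x_2 - 102, LT = x_1**2*x_2.

S(h_1,h_2): lcm = x_1**2*x_2. S = 16/3*x_2 + 16/3.
  leading term x_2: no divisor's leading term divides it; move 16/3*x_2 to the remainder.
  leading term 1: no divisor's leading term divides it; move 16/3 to the remainder.
  remainder 16/3*x_2 + 16/3 ≠ 0; add k_3 = 16/3*x_2 + 16/3 to the basis.

S(h_1,k_3): lcm = x_1**2*x_2. S = -10/3*x_1**2 - 1/3*x_1*x_2 - 3*x_1 + 11/3*x_2 + 67/3.
  leading term x_1**2: no divisor's leading term divides it; move -10/3*x_1**2 to the remainder.
  leading term x_1*x_2: subtract (-1/16*x_1)·k_3 from -1/3*x_1*x_2 - 3*x_1 + 11/3*x_2 + 67/3 → -8/3*x_1 + 11/3*x_2 + 67/3
  leading term x_1: no divisor's leading term divides it; move -8/3*x_1 to the remainder.
  leading term x_2: subtract (11/16)·k_3 from 11/3*x_2 + 67/3 → 56/3
  leading term 1: no divisor's leading term divides it; move 56/3 to the remainder.
  remainder -10/3*x_1**2 - 8/3*x_1 + 56/3 ≠ 0; add k_4 = -10/3*x_1**2 - 8/3*x_1 + 56/3 to the basis.

The other S-polynomials (S(h_2,k_3), S(h_1,k_4), S(h_2,k_4), S(k_3,k_4)) all reduce to 0 modulo the current basis, so we have a Gröbner basis.
Inter-reduce: drop elements whose leading term is divisible by another's, tail-reduce, and make monic.
Reduced Gröbner basis: {x_1**2 + 4/5*x_1 - 28/5, x_2 + 1}.

These coincide, so the ideals are equal.

Yes, the ideals are equal.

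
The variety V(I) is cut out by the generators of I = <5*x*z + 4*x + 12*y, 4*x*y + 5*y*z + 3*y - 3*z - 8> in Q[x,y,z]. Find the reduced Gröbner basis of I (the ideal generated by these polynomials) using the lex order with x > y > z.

G = {x*y + 5/4*y*z + 3/4*y - 3/4*z - 2, x*z + 4/5*x + 12/5*y, y**2 - 25/48*y*z**2 - 35/48*y*z - 1/4*y + 5/16*z**2 + 13/12*z + 2/3}

The reduced Gröbner basis is the canonical form of the ideal for this ordering.

f_1 = 5*x*z + 4*x + 12*y, LT = x*z.
f_2 = 4*x*y + 5*y*z + 3*y - 3*z - 8, LT = x*y.

S(f_1,f_2): lcm = x*y*z. S = 4/5*x*y + 12/5*y**2 - 5/4*y*z**2 - 3/4*y*z + 3/4*z**2 + 2*z.
  leading term x*y: subtract (1/5)·f_2 from 4/5*x*y + 12/5*y**2 - 5/4*y*z**2 - 3/4*y*z + 3/4*z**2 + 2*z → 12/5*y**2 - 5/4*y*z**2 - 7/4*y*z - 3/5*y + 3/4*z**2 + 13/5*z + 8/5
  leading term y**2: no divisor's leading term divides it; move 12/5*y**2 to the remainder.
  leading term y*z**2: no divisor's leading term divides it; move -5/4*y*z**2 to the remainder.
  leading term y*z: no divisor's leading term divides it; move -7/4*y*z to the remainder.
  leading term y: no divisor's leading term divides it; move -3/5*y to the remainder.
  leading term z**2: no divisor's leading term divides it; move 3/4*z**2 to the remainder.
  leading term z: no divisor's leading term divides it; move 13/5*z to the remainder.
  leading term 1: no divisor's leading term divides it; move 8/5 to the remainder.
  remainder 12/5*y**2 - 5/4*y*z**2 - 7/4*y*z - 3/5*y + 3/4*z**2 + 13/5*z + 8/5 ≠ 0; add g_3 = 12/5*y**2 - 5/4*y*z**2 - 7/4*y*z - 3/5*y + 3/4*z**2 + 13/5*z + 8/5 to the basis.

The other S-polynomials (S(f_1,g_3), S(f_2,g_3)) all reduce to 0 modulo the current basis, so we have a Gröbner basis.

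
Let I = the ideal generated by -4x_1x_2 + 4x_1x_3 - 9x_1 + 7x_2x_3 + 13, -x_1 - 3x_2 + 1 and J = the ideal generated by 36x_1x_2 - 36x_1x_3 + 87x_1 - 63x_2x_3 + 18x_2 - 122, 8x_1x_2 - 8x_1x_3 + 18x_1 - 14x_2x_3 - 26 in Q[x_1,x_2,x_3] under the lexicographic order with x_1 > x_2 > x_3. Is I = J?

No, the ideals differ.

For a fixed monomial order, each ideal has a unique reduced Gröbner basis; comparing bases decides equality.
Buchberger on the first generating set:
f_1 = -4x_1x_2 + 4x_1x_3 - 9x_1 + 7x_2x_3 + 13, LT = x_1x_2.
f_2 = -x_1 - 3x_2 + 1, LT = x_1.

S(f_1,f_2): lcm = x_1x_2. S = -x_1x_3 + \tfrac{9}{4}x_1 - 3x_2^{2} - \tfrac{7}{4}x_2x_3 + x_2 - \tfrac{13}{4}.
  leading term x_1x_3: subtract (x_3)·f_2 from -x_1x_3 + \tfrac{9}{4}x_1 - 3x_2^{2} - \tfrac{7}{4}x_2x_3 + x_2 - \tfrac{13}{4} → \tfrac{9}{4}x_1 - 3x_2^{2} + \tfrac{5}{4}x_2x_3 + x_2 - x_3 - \tfrac{13}{4}
  leading term x_1: subtract (-\tfrac{9}{4})·f_2 from \tfrac{9}{4}x_1 - 3x_2^{2} + \tfrac{5}{4}x_2x_3 + x_2 - x_3 - \tfrac{13}{4} → -3x_2^{2} + \tfrac{5}{4}x_2x_3 - \tfrac{23}{4}x_2 - x_3 - 1
  leading term x_2^{2}: no divisor's leading term divides it; move -3x_2^{2} to the remainder.
  leading term x_2x_3: no divisor's leading term divides it; move \tfrac{5}{4}x_2x_3 to the remainder.
  leading term x_2: no divisor's leading term divides it; move -\tfrac{23}{4}x_2 to the remainder.
  leading term x_3: no divisor's leading term divides it; move -x_3 to the remainder.
  leading term 1: no divisor's leading term divides it; move -1 to the remainder.
  remainder -3x_2^{2} + \tfrac{5}{4}x_2x_3 - \tfrac{23}{4}x_2 - x_3 - 1 ≠ 0; add g_3 = -3x_2^{2} + \tfrac{5}{4}x_2x_3 - \tfrac{23}{4}x_2 - x_3 - 1 to the basis.

The other S-polynomials (S(f_1,g_3), S(f_2,g_3)) all reduce to 0 modulo the current basis, so we have a Gröbner basis.
Inter-reduce: drop elements whose leading term is divisible by another's, tail-reduce, and make monic.
Reduced Gröbner basis: {x_1 + 3x_2 - 1, x_2^{2} - \tfrac{5}{12}x_2x_3 + \tfrac{23}{12}x_2 + \tfrac{1}{3}x_3 + \tfrac{1}{3}}.

Buchberger on the second generating set:
h_1 = 36x_1x_2 - 36x_1x_3 + 87x_1 - 63x_2x_3 + 18x_2 - 122, LT = x_1x_2.
h_2 = 8x_1x_2 - 8x_1x_3 + 18x_1 - 14x_2x_3 - 26, LT = x_1x_2.

S(h_1,h_2): lcm = x_1x_2. S = \tfrac{1}{6}x_1 + \tfrac{1}{2}x_2 - \tfrac{5}{36}.
  leading term x_1: no divisor's leading term divides it; move \tfrac{1}{6}x_1 to the remainder.
  leading term x_2: no divisor's leading term divides it; move \tfrac{1}{2}x_2 to the remainder.
  leading term 1: no divisor's leading term divides it; move -\tfrac{5}{36} to the remainder.
  remainder \tfrac{1}{6}x_1 + \tfrac{1}{2}x_2 - \tfrac{5}{36} ≠ 0; add k_3 = \tfrac{1}{6}x_1 + \tfrac{1}{2}x_2 - \tfrac{5}{36} to the basis.

S(h_1,k_3): lcm = x_1x_2. S = -x_1x_3 + \tfrac{29}{12}x_1 - 3x_2^{2} - \tfrac{7}{4}x_2x_3 + \tfrac{4}{3}x_2 - \tfrac{61}{18}.
  leading term x_1x_3: subtract (-6x_3)·k_3 from -x_1x_3 + \tfrac{29}{12}x_1 - 3x_2^{2} - \tfrac{7}{4}x_2x_3 + \tfrac{4}{3}x_2 - \tfrac{61}{18} → \tfrac{29}{12}x_1 - 3x_2^{2} + \tfrac{5}{4}x_2x_3 + \tfrac{4}{3}x_2 - \tfrac{5}{6}x_3 - \tfrac{61}{18}
  leading term x_1: subtract (\tfrac{29}{2})·k_3 from \tfrac{29}{12}x_1 - 3x_2^{2} + \tfrac{5}{4}x_2x_3 + \tfrac{4}{3}x_2 - \tfrac{5}{6}x_3 - \tfrac{61}{18} → -3x_2^{2} + \tfrac{5}{4}x_2x_3 - \tfrac{71}{12}x_2 - \tfrac{5}{6}x_3 - \tfrac{11}{8}
  leading term x_2^{2}: no divisor's leading term divides it; move -3x_2^{2} to the remainder.
  leading term x_2x_3: no divisor's leading term divides it; move \tfrac{5}{4}x_2x_3 to the remainder.
  leading term x_2: no divisor's leading term divides it; move -\tfrac{71}{12}x_2 to the remainder.
  leading term x_3: no divisor's leading term divides it; move -\tfrac{5}{6}x_3 to the remainder.
  leading term 1: no divisor's leading term divides it; move -\tfrac{11}{8} to the remainder.
  remainder -3x_2^{2} + \tfrac{5}{4}x_2x_3 - \tfrac{71}{12}x_2 - \tfrac{5}{6}x_3 - \tfrac{11}{8} ≠ 0; add k_4 = -3x_2^{2} + \tfrac{5}{4}x_2x_3 - \tfrac{71}{12}x_2 - \tfrac{5}{6}x_3 - \tfrac{11}{8} to the basis.

The other S-polynomials (S(h_2,k_3), S(h_1,k_4), S(h_2,k_4), S(k_3,k_4)) all reduce to 0 modulo the current basis, so we have a Gröbner basis.
Inter-reduce: drop elements whose leading term is divisible by another's, tail-reduce, and make monic.
Reduced Gröbner basis: {x_1 + 3x_2 - \tfrac{5}{6}, x_2^{2} - \tfrac{5}{12}x_2x_3 + \tfrac{71}{36}x_2 + \tfrac{5}{18}x_3 + \tfrac{11}{24}}.

The bases are distinct; the ideals are different.
The choice of monomial ordering does not affect the verdict — as long as both bases are computed under the same ordering, their equality decides ideal equality.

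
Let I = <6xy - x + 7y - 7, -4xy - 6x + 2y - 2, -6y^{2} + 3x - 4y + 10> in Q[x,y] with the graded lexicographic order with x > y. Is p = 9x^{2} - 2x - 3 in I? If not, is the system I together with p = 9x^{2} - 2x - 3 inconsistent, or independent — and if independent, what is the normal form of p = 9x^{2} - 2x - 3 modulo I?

First compute the reduced Gröbner basis of I by Buchberger's algorithm.
f_1 = 6xy - x + 7y - 7, LT = xy.
f_2 = -4xy - 6x + 2y - 2, LT = xy.
f_3 = -6y^{2} + 3x - 4y + 10, LT = y^{2}.

S(f_1,f_2): lcm = xy. S = -\tfrac{5}{3}x + \tfrac{5}{3}y - \tfrac{5}{3}.
  leading term x: no divisor's leading term divides it; move -\tfrac{5}{3}x to the remainder.
  leading term y: no divisor's leading term divides it; move \tfrac{5}{3}y to the remainder.
  leading term 1: no divisor's leading term divides it; move -\tfrac{5}{3} to the remainder.
  remainder -\tfrac{5}{3}x + \tfrac{5}{3}y - \tfrac{5}{3} ≠ 0; add h_4 = -\tfrac{5}{3}x + \tfrac{5}{3}y - \tfrac{5}{3} to the basis.

S(f_1,f_3): lcm = xy^{2}. S = \tfrac{1}{2}x^{2} - \tfrac{5}{6}xy + \tfrac{7}{6}y^{2} + \tfrac{5}{3}x - \tfrac{7}{6}y.
  leading term x^{2}: subtract (-\tfrac{3}{10}x)·h_4 from \tfrac{1}{2}x^{2} - \tfrac{5}{6}xy + \tfrac{7}{6}y^{2} + \tfrac{5}{3}x - \tfrac{7}{6}y → -\tfrac{1}{3}xy + \tfrac{7}{6}y^{2} + \tfrac{7}{6}x - \tfrac{7}{6}y
  leading term xy: subtract (-\tfrac{1}{18})·f_1 from -\tfrac{1}{3}xy + \tfrac{7}{6}y^{2} + \tfrac{7}{6}x - \tfrac{7}{6}y → \tfrac{7}{6}y^{2} + \tfrac{10}{9}x - \tfrac{7}{9}y - \tfrac{7}{18}
  leading term y^{2}: subtract (-\tfrac{7}{36})·f_3 from \tfrac{7}{6}y^{2} + \tfrac{10}{9}x - \tfrac{7}{9}y - \tfrac{7}{18} → \tfrac{61}{36}x - \tfrac{14}{9}y + \tfrac{14}{9}
  leading term x: subtract (-\tfrac{61}{60})·h_4 from \tfrac{61}{36}x - \tfrac{14}{9}y + \tfrac{14}{9} → \tfrac{5}{36}y - \tfrac{5}{36}
  leading term y: no divisor's leading term divides it; move \tfrac{5}{36}y to the remainder.
  leading term 1: no divisor's leading term divides it; move -\tfrac{5}{36} to the remainder.
  remainder \tfrac{5}{36}y - \tfrac{5}{36} ≠ 0; add h_5 = \tfrac{5}{36}y - \tfrac{5}{36} to the basis.

The other S-polynomials (S(f_2,f_3), S(f_1,h_4), S(f_2,h_4), S(f_3,h_4), S(f_1,h_5), S(f_2,h_5), S(f_3,h_5), S(h_4,h_5)) all reduce to 0 modulo the current basis, so we have a Gröbner basis.
Inter-reduce: drop elements whose leading term is divisible by another's, tail-reduce, and make monic.
Reduced Gröbner basis: {x, y - 1}.
Label its elements g_1 = x, g_2 = y - 1.

Reduce p = 9x^{2} - 2x - 3 modulo G:
  leading term x^{2}: subtract (9x)·g_1 from 9x^{2} - 2x - 3 → -2x - 3
  leading term x: subtract (-2)·g_1 from -2x - 3 → -3
  leading term 1: no divisor's leading term divides it; move -3 to the remainder.
  normal form = -3.
The normal form is nonzero, so p ∉ I. Since p minus its normal form lies in I, I + (p) = I + (r) where r = -3; decide whether this ideal is the whole ring.
Here r = -3 is a nonzero constant, hence a unit: 1 ∈ I + (p), the Gröbner basis of I + (p) is {1}, and the enlarged system has no common solution — adjoining p is inconsistent.

Adjoining 9x^{2} - 2x - 3 makes the ideal the whole ring: the system is inconsistent.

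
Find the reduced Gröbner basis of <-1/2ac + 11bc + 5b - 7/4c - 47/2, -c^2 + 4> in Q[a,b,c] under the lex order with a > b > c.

f_1 = -1/2ac + 11bc + 5b - 7/4c - 47/2, LT = ac.
f_2 = -c^2 + 4, LT = c^2.

S(f_1,f_2): lcm = ac^2. S = 4a - 22bc^2 - 10bc + 7/2c^2 + 47c.
  leading term a: no divisor's leading term divides it; move 4a to the remainder.
  leading term bc^2: subtract (22b)·f_2 from -22bc^2 - 10bc + 7/2c^2 + 47c → -10bc - 88b + 7/2c^2 + 47c
  leading term bc: no divisor's leading term divides it; move -10bc to the remainder.
  leading term b: no divisor's leading term divides it; move -88b to the remainder.
  leading term c^2: subtract (-7/2)·f_2 from 7/2c^2 + 47c → 47c + 14
  leading term c: no divisor's leading term divides it; move 47c to the remainder.
  leading term 1: no divisor's leading term divides it; move 14 to the remainder.
  remainder 4a - 10bc - 88b + 47c + 14 ≠ 0; add g_3 = 4a - 10bc - 88b + 47c + 14 to the basis.

The other S-polynomials (S(f_1,g_3), S(f_2,g_3)) all reduce to 0 modulo the current basis, so we have a Gröbner basis.
Inter-reduce: drop elements whose leading term is divisible by another's, tail-reduce, and make monic.

G = {a - 5/2bc - 22b + 47/4c + 7/2, c^2 - 4}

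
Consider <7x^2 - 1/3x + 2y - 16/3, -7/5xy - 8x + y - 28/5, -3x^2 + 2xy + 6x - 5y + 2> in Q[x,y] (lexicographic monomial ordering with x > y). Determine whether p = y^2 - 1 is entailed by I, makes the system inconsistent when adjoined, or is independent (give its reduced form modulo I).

y^2 - 1 lies in I (it reduces to 0).

First compute the reduced Gröbner basis of I by Buchberger's algorithm.
f_1 = 7x^2 - 1/3x + 2y - 16/3, LT = x^2.
f_2 = -7/5xy - 8x + y - 28/5, LT = xy.
f_3 = -3x^2 + 2xy + 6x - 5y + 2, LT = x^2.

S(f_1,f_2): lcm = x^2y. S = -40/7x^2 + 2/3xy - 4x + 2/7y^2 - 16/21y.
  leading term x^2: subtract (-40/49)·f_1 from -40/7x^2 + 2/3xy - 4x + 2/7y^2 - 16/21y → 2/3xy - 628/147x + 2/7y^2 + 128/147y - 640/147
  leading term xy: subtract (-10/21)·f_2 from 2/3xy - 628/147x + 2/7y^2 + 128/147y - 640/147 → -396/49x + 2/7y^2 + 66/49y - 344/49
  leading term x: no divisor's leading term divides it; move -396/49x to the remainder.
  leading term y^2: no divisor's leading term divides it; move 2/7y^2 to the remainder.
  leading term y: no divisor's leading term divides it; move 66/49y to the remainder.
  leading term 1: no divisor's leading term divides it; move -344/49 to the remainder.
  remainder -396/49x + 2/7y^2 + 66/49y - 344/49 ≠ 0; add h_4 = -396/49x + 2/7y^2 + 66/49y - 344/49 to the basis.

S(f_1,f_3): lcm = x^2. S = 2/3xy + 41/21x - 29/21y - 2/21.
  leading term xy: subtract (-10/21)·f_2 from 2/3xy + 41/21x - 29/21y - 2/21 → -13/7x - 19/21y - 58/21
  leading term x: subtract (91/396)·h_4 from -13/7x - 19/21y - 58/21 → -13/198y^2 - 17/14y - 796/693
  leading term y^2: no divisor's leading term divides it; move -13/198y^2 to the remainder.
  leading term y: no divisor's leading term divides it; move -17/14y to the remainder.
  leading term 1: no divisor's leading term divides it; move -796/693 to the remainder.
  remainder -13/198y^2 - 17/14y - 796/693 ≠ 0; add h_5 = -13/198y^2 - 17/14y - 796/693 to the basis.

S(f_2,f_3): lcm = x^2y. S = 40/7x^2 + 2/3xy^2 + 9/7xy + 4x - 5/3y^2 + 2/3y.
  leading term x^2: subtract (40/49)·f_1 from 40/7x^2 + 2/3xy^2 + 9/7xy + 4x - 5/3y^2 + 2/3y → 2/3xy^2 + 9/7xy + 628/147x - 5/3y^2 - 142/147y + 640/147
  leading term xy^2: subtract (-10/21y)·f_2 from 2/3xy^2 + 9/7xy + 628/147x - 5/3y^2 - 142/147y + 640/147 → -53/21xy + 628/147x - 25/21y^2 - 178/49y + 640/147
  leading term xy: subtract (265/147)·f_2 from -53/21xy + 628/147x - 25/21y^2 - 178/49y + 640/147 → 916/49x - 25/21y^2 - 799/147y + 708/49
  leading term x: subtract (-229/99)·h_4 from 916/49x - 25/21y^2 - 799/147y + 708/49 → -367/693y^2 - 341/147y - 8684/4851
  leading term y^2: subtract (734/91)·h_5 from -367/693y^2 - 341/147y - 8684/4851 → 14284/1911y + 14284/1911
  leading term y: no divisor's leading term divides it; move 14284/1911y to the remainder.
  leading term 1: no divisor's leading term divides it; move 14284/1911 to the remainder.
  remainder 14284/1911y + 14284/1911 ≠ 0; add h_6 = 14284/1911y + 14284/1911 to the basis.

S(f_1,h_4): lcm = x^2. S = 7/198xy^2 + 1/6xy - 635/693x + 2/7y - 16/21.
  leading term xy^2: subtract (-5/198y)·f_2 from 7/198xy^2 + 1/6xy - 635/693x + 2/7y - 16/21 → -7/198xy - 635/693x + 5/198y^2 + 100/693y - 16/21
  leading term xy: subtract (5/198)·f_2 from -7/198xy - 635/693x + 5/198y^2 + 100/693y - 16/21 → -5/7x + 5/198y^2 + 5/42y - 430/693
  leading term x: subtract (35/396)·h_4 from -5/7x + 5/198y^2 + 5/42y - 430/693 → 0
  remainder 0.

S(f_2,h_4): lcm = xy. S = 40/7x + 7/198y^3 + 1/6y^2 - 1097/693y + 4.
  leading term x: subtract (-70/99)·h_4 from 40/7x + 7/198y^3 + 1/6y^2 - 1097/693y + 4 → 7/198y^3 + 73/198y^2 - 437/693y - 668/693
  leading term y^3: subtract (-7/13y)·h_5 from 7/198y^3 + 73/198y^2 - 437/693y - 668/693 → -367/1287y^2 - 341/273y - 668/693
  leading term y^2: subtract (734/169)·h_5 from -367/1287y^2 - 341/273y - 668/693 → 14284/3549y + 14284/3549
  leading term y: subtract (7/13)·h_6 from 14284/3549y + 14284/3549 → 0
  remainder 0.

S(f_3,h_4): lcm = x^2. S = 7/198xy^2 - 1/2xy - 284/99x + 5/3y - 2/3.
  leading term xy^2: subtract (-5/198y)·f_2 from 7/198xy^2 - 1/2xy - 284/99x + 5/3y - 2/3 → -139/198xy - 284/99x + 5/198y^2 + 151/99y - 2/3
  leading term xy: subtract (695/1386)·f_2 from -139/198xy - 284/99x + 5/198y^2 + 151/99y - 2/3 → 8/7x + 5/198y^2 + 43/42y + 212/99
  leading term x: subtract (-14/99)·h_4 from 8/7x + 5/198y^2 + 43/42y + 212/99 → 13/198y^2 + 17/14y + 796/693
  leading term y^2: subtract (-1)·h_5 from 13/198y^2 + 17/14y + 796/693 → 0
  remainder 0.

S(f_1,h_5): leading monomials are coprime, so the S-polynomial reduces to 0 (Buchberger's first criterion).
S(f_2,h_5): lcm = xy^2. S = -1163/91xy - 1592/91x - 5/7y^2 + 4y.
  leading term xy: subtract (5815/637)·f_2 from -1163/91xy - 1592/91x - 5/7y^2 + 4y → 35376/637x - 5/7y^2 - 3267/637y + 4652/91
  leading term x: subtract (-268/39)·h_4 from 35376/637x - 5/7y^2 - 3267/637y + 4652/91 → 341/273y^2 + 2629/637y + 5500/1911
  leading term y^2: subtract (-22506/1183)·h_5 from 341/273y^2 + 2629/637y + 5500/1911 → -157124/8281y - 157124/8281
  leading term y: subtract (-33/13)·h_6 from -157124/8281y - 157124/8281 → 0
  remainder 0.

S(f_3,h_5): leading monomials are coprime, so the S-polynomial reduces to 0 (Buchberger's first criterion).
S(h_4,h_5): leading monomials are coprime, so the S-polynomial reduces to 0 (Buchberger's first criterion).
S(f_1,h_6): leading monomials are coprime, so the S-polynomial reduces to 0 (Buchberger's first criterion).
S(f_2,h_6): lcm = xy. S = 33/7x - 5/7y + 4.
  leading term x: subtract (-7/12)·h_4 from 33/7x - 5/7y + 4 → 1/6y^2 + 1/14y - 2/21
  leading term y^2: subtract (-33/13)·h_5 from 1/6y^2 + 1/14y - 2/21 → -274/91y - 274/91
  leading term y: subtract (-2877/7142)·h_6 from -274/91y - 274/91 → 0
  remainder 0.

S(f_3,h_6): leading monomials are coprime, so the S-polynomial reduces to 0 (Buchberger's first criterion).
S(h_4,h_6): leading monomials are coprime, so the S-polynomial reduces to 0 (Buchberger's first criterion).
S(h_5,h_6): lcm = y^2. S = 1592/91y + 1592/91.
  leading term y: subtract (8358/3571)·h_6 from 1592/91y + 1592/91 → 0
  remainder 0.

Every S-polynomial of the final basis reduces to 0, so we have a Gröbner basis.
Inter-reduce: drop elements whose leading term is divisible by another's, tail-reduce, and make monic.
Reduced Gröbner basis: {x + 1, y + 1}.
Label its elements g_1 = x + 1, g_2 = y + 1.

Reduce p = y^2 - 1 modulo G:
  leading term y^2: subtract (y)·g_2 from y^2 - 1 → -y - 1
  leading term y: subtract (-1)·g_2 from -y - 1 → 0
  normal form = 0.
Since the normal form is 0, p ∈ I.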